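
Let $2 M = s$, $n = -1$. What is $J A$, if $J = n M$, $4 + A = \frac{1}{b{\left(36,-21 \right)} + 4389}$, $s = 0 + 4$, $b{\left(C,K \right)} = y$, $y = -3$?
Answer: $\frac{17543}{2193} \approx 7.9995$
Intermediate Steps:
$b{\left(C,K \right)} = -3$
$s = 4$
$M = 2$ ($M = \frac{1}{2} \cdot 4 = 2$)
$A = - \frac{17543}{4386}$ ($A = -4 + \frac{1}{-3 + 4389} = -4 + \frac{1}{4386} = - \frac{17543}{4386} \approx -3.9998$)
$J = -2$ ($J = \left(-1\right) 2 = -2$)
$J A = \left(-2\right) \left(- \frac{17543}{4386}\right) = \frac{17543}{2193}$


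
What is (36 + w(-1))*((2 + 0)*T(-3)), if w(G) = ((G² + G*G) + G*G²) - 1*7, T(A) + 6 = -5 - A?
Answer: -480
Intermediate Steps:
T(A) = -11 - A (T(A) = -6 + (-5 - A) = -11 - A)
w(G) = -7 + G³ + 2*G² (w(G) = ((G² + G²) + G³) - 7 = (2*G² + G³) - 7 = (G³ + 2*G²) - 7 = -7 + G³ + 2*G²)
(36 + w(-1))*((2 + 0)*T(-3)) = (36 + (-7 + (-1)³ + 2*(-1)²))*((2 + 0)*(-11 - 1*(-3))) = (36 + (-7 - 1 + 2*1))*(2*(-11 + 3)) = (36 + (-7 - 1 + 2))*(2*(-8)) = (36 - 6)*(-16) = 30*(-16) = -480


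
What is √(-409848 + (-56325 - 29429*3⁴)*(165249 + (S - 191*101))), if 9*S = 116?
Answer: 2*I*√801405406311/3 ≈ 5.9681e+5*I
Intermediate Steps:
S = 116/9 (S = (⅑)*116 = 116/9 ≈ 12.889)
√(-409848 + (-56325 - 29429*3⁴)*(165249 + (S - 191*101))) = √(-409848 + (-56325 - 29429*3⁴)*(165249 + (116/9 - 191*101))) = √(-409848 + (-56325 - 29429*81)*(165249 + (116/9 - 19291))) = √(-409848 + (-56325 - 2383749)*(165249 - 173503/9)) = √(-409848 - 2440074*1313738/9) = √(-409848 - 1068539312204/3) = √(-1068540541748/3) = 2*I*√801405406311/3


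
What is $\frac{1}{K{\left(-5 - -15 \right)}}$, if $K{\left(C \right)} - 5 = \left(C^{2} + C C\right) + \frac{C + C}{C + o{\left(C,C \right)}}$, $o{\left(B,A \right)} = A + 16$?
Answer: $\frac{9}{1850} \approx 0.0048649$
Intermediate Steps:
$o{\left(B,A \right)} = 16 + A$
$K{\left(C \right)} = 5 + 2 C^{2} + \frac{2 C}{16 + 2 C}$ ($K{\left(C \right)} = 5 + \left(\left(C^{2} + C C\right) + \frac{C + C}{C + \left(16 + C\right)}\right) = 5 + \left(\left(C^{2} + C^{2}\right) + \frac{2 C}{16 + 2 C}\right) = 5 + \left(2 C^{2} + \frac{2 C}{16 + 2 C}\right) = 5 + 2 C^{2} + \frac{2 C}{16 + 2 C}$)
$\frac{1}{K{\left(-5 - -15 \right)}} = \frac{1}{\frac{1}{8 - -10} \left(40 + \left(-5 - -15\right)^{3} + 6 \left(-5 - -15\right) + \left(-5 - -15\right)^{2} \left(16 - -10\right)\right)} = \frac{1}{\frac{1}{8 + \left(-5 + 15\right)} \left(40 + \left(-5 + 15\right)^{3} + 6 \left(-5 + 15\right) + \left(-5 + 15\right)^{2} \left(16 + \left(-5 + 15\right)\right)\right)} = \frac{1}{\frac{1}{8 + 10} \left(40 + 10^{3} + 6 \cdot 10 + 10^{2} \left(16 + 10\right)\right)} = \frac{1}{\frac{1}{18} \left(40 + 1000 + 60 + 100 \cdot 26\right)} = \frac{1}{\frac{1}{18} \left(40 + 1000 + 60 + 2600\right)} = \frac{1}{\frac{1}{18} \cdot 3700} = \frac{1}{\frac{1850}{9}} = \frac{9}{1850}$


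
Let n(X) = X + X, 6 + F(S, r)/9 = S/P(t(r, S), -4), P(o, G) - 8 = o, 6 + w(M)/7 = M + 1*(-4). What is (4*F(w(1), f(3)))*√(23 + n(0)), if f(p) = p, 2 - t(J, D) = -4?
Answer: -378*√23 ≈ -1812.8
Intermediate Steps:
t(J, D) = 6 (t(J, D) = 2 - 1*(-4) = 2 + 4 = 6)
w(M) = -70 + 7*M (w(M) = -42 + 7*(M + 1*(-4)) = -42 + 7*(M - 4) = -42 + 7*(-4 + M) = -42 + (-28 + 7*M) = -70 + 7*M)
P(o, G) = 8 + o
F(S, r) = -54 + 9*S/14 (F(S, r) = -54 + 9*(S/(8 + 6)) = -54 + 9*(S/14) = -54 + 9*S/14)
n(X) = 2*X
(4*F(w(1), f(3)))*√(23 + n(0)) = (4*(-54 + 9*(-70 + 7*1)/14))*√(23 + 2*0) = (4*(-54 + 9*(-70 + 7)/14))*√(23 + 0) = (4*(-54 + (9/14)*(-63)))*√23 = (4*(-54 - 81/2))*√23 = (4*(-189/2))*√23 = -378*√23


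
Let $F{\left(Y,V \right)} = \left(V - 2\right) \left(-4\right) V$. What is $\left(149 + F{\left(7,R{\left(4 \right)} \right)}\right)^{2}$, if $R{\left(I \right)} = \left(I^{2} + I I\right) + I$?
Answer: $22534009$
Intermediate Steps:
$R{\left(I \right)} = I + 2 I^{2}$ ($R{\left(I \right)} = \left(I^{2} + I^{2}\right) + I = 2 I^{2} + I = I + 2 I^{2}$)
$F{\left(Y,V \right)} = V \left(8 - 4 V\right)$ ($F{\left(Y,V \right)} = \left(-2 + V\right) \left(-4\right) V = \left(8 - 4 V\right) V = V \left(8 - 4 V\right)$)
$\left(149 + F{\left(7,R{\left(4 \right)} \right)}\right)^{2} = \left(149 + 4 \cdot 4 \left(1 + 2 \cdot 4\right) \left(2 - 4 \left(1 + 2 \cdot 4\right)\right)\right)^{2} = \left(149 + 4 \cdot 4 \left(1 + 8\right) \left(2 - 4 \left(1 + 8\right)\right)\right)^{2} = \left(149 + 4 \cdot 4 \cdot 9 \left(2 - 4 \cdot 9\right)\right)^{2} = \left(149 + 4 \cdot 36 \left(2 - 36\right)\right)^{2} = \left(149 + 4 \cdot 36 \left(-34\right)\right)^{2} = \left(149 - 4896\right)^{2} = \left(-4747\right)^{2} = 22534009$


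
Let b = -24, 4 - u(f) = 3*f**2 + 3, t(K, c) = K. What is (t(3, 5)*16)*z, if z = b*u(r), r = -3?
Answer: 29952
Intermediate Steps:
u(f) = 1 - 3*f**2 (u(f) = 4 - (3*f**2 + 3) = 4 - (3 + 3*f**2) = 4 + (-3 - 3*f**2) = 1 - 3*f**2)
z = 624 (z = -24*(1 - 3*(-3)**2) = -24*(1 - 3*9) = -24*(1 - 27) = -24*(-26) = 624)
(t(3, 5)*16)*z = (3*16)*624 = 48*624 = 29952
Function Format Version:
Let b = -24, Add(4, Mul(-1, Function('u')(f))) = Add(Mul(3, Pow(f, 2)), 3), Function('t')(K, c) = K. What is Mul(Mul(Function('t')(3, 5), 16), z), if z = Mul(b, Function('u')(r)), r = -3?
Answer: 29952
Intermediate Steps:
Function('u')(f) = Add(1, Mul(-3, Pow(f, 2))) (Function('u')(f) = Add(4, Mul(-1, Add(Mul(3, Pow(f, 2)), 3))) = Add(4, Mul(-1, Add(3, Mul(3, Pow(f, 2))))) = Add(4, Add(-3, Mul(-3, Pow(f, 2)))) = Add(1, Mul(-3, Pow(f, 2))))
z = 624 (z = Mul(-24, Add(1, Mul(-3, Pow(-3, 2)))) = Mul(-24, Add(1, Mul(-3, 9))) = Mul(-24, Add(1, -27)) = Mul(-24, -26) = 624)
Mul(Mul(Function('t')(3, 5), 16), z) = Mul(Mul(3, 16), 624) = Mul(48, 624) = 29952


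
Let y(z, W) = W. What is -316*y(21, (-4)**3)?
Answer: 20224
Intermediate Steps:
-316*y(21, (-4)**3) = -316*(-4)**3 = -316*(-64) = 20224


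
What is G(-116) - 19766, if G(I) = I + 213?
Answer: -19669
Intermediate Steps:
G(I) = 213 + I
G(-116) - 19766 = (213 - 116) - 19766 = 97 - 19766 = -19669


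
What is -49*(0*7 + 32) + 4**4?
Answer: -1312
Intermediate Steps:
-49*(0*7 + 32) + 4**4 = -49*(0 + 32) + 256 = -49*32 + 256 = -1568 + 256 = -1312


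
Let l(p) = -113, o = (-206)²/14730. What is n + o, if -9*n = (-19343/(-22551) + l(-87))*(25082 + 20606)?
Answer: 283655319498154/498264345 ≈ 5.6929e+5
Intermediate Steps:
o = 21218/7365 (o = 42436*(1/14730) = 21218/7365 ≈ 2.8809)
n = 115541296960/202959 (n = -(-19343/(-22551) - 113)*(25082 + 20606)/9 = -(-19343*(-1/22551) - 113)*45688/9 = -(19343/22551 - 113)*45688/9 = -(-2528920)*45688/202959 = -⅑*(-115541296960/22551) = 115541296960/202959 ≈ 5.6928e+5)
n + o = 115541296960/202959 + 21218/7365 = 283655319498154/498264345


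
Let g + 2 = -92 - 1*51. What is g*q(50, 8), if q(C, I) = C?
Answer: -7250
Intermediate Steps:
g = -145 (g = -2 + (-92 - 1*51) = -2 + (-92 - 51) = -2 - 143 = -145)
g*q(50, 8) = -145*50 = -7250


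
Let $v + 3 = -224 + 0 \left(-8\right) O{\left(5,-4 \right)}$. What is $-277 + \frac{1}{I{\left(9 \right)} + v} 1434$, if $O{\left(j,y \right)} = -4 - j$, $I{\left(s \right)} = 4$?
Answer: $- \frac{63205}{223} \approx -283.43$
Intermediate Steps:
$v = -227$ ($v = -3 - \left(224 - 0 \left(-8\right) \left(-4 - 5\right)\right) = -3 - \left(224 + 0 \left(-4 - 5\right)\right) = -3 + \left(-224 + 0 \left(-9\right)\right) = -3 + \left(-224 + 0\right) = -3 - 224 = -227$)
$-277 + \frac{1}{I{\left(9 \right)} + v} 1434 = -277 + \frac{1}{4 - 227} \cdot 1434 = -277 + \frac{1}{-223} \cdot 1434 = -277 - \frac{1434}{223} = - \frac{63205}{223}$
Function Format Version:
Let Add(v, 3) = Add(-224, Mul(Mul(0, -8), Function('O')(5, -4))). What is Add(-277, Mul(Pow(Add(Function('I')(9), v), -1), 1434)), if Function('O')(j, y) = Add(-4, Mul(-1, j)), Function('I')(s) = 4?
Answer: Rational(-63205, 223) ≈ -283.43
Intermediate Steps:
v = -227 (v = Add(-3, Add(-224, Mul(Mul(0, -8), Add(-4, Mul(-1, 5))))) = Add(-3, Add(-224, Mul(0, Add(-4, -5)))) = Add(-3, Add(-224, Mul(0, -9))) = Add(-3, Add(-224, 0)) = Add(-3, -224) = -227)
Add(-277, Mul(Pow(Add(Function('I')(9), v), -1), 1434)) = Add(-277, Mul(Pow(Add(4, -227), -1), 1434)) = Add(-277, Mul(Pow(-223, -1), 1434)) = Add(-277, Mul(Rational(-1, 223), 1434)) = Add(-277, Rational(-1434, 223)) = Rational(-63205, 223)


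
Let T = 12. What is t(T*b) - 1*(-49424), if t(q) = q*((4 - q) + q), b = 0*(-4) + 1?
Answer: 49472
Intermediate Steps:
b = 1 (b = 0 + 1 = 1)
t(q) = 4*q (t(q) = q*4 = 4*q)
t(T*b) - 1*(-49424) = 4*(12*1) - 1*(-49424) = 4*12 + 49424 = 48 + 49424 = 49472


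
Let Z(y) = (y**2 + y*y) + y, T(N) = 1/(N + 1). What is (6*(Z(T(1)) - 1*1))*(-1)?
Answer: 0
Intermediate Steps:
T(N) = 1/(1 + N)
Z(y) = y + 2*y**2 (Z(y) = (y**2 + y**2) + y = 2*y**2 + y = y + 2*y**2)
(6*(Z(T(1)) - 1*1))*(-1) = (6*((1 + 2/(1 + 1))/(1 + 1) - 1*1))*(-1) = (6*((1 + 2/2)/2 - 1))*(-1) = (6*((1 + 2*(1/2))/2 - 1))*(-1) = (6*((1 + 1)/2 - 1))*(-1) = (6*((1/2)*2 - 1))*(-1) = (6*(1 - 1))*(-1) = (6*0)*(-1) = 0*(-1) = 0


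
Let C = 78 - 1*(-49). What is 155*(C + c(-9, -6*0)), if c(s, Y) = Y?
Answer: 19685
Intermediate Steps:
C = 127 (C = 78 + 49 = 127)
155*(C + c(-9, -6*0)) = 155*(127 - 6*0) = 155*(127 + 0) = 155*127 = 19685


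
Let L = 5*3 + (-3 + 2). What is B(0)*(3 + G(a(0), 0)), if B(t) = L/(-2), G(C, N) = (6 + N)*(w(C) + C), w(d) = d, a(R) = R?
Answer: -21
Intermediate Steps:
L = 14 (L = 15 - 1 = 14)
G(C, N) = 2*C*(6 + N) (G(C, N) = (6 + N)*(C + C) = (6 + N)*(2*C) = 2*C*(6 + N))
B(t) = -7 (B(t) = 14/(-2) = 14*(-½) = -7)
B(0)*(3 + G(a(0), 0)) = -7*(3 + 2*0*(6 + 0)) = -7*(3 + 2*0*6) = -7*(3 + 0) = -7*3 = -21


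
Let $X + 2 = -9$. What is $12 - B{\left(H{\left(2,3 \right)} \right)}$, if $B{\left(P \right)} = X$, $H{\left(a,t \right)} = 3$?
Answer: $23$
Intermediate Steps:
$X = -11$ ($X = -2 - 9 = -11$)
$B{\left(P \right)} = -11$
$12 - B{\left(H{\left(2,3 \right)} \right)} = 12 - -11 = 12 + 11 = 23$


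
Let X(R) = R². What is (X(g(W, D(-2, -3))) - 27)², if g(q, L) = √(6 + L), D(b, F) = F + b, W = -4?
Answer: 676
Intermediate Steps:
(X(g(W, D(-2, -3))) - 27)² = ((√(6 + (-3 - 2)))² - 27)² = ((√(6 - 5))² - 27)² = ((√1)² - 27)² = (1² - 27)² = (1 - 27)² = (-26)² = 676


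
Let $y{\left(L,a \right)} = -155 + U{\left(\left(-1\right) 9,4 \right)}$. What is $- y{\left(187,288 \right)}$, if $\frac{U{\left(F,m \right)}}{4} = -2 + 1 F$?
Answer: $199$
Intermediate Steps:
$U{\left(F,m \right)} = -8 + 4 F$ ($U{\left(F,m \right)} = 4 \left(-2 + 1 F\right) = 4 \left(-2 + F\right) = -8 + 4 F$)
$y{\left(L,a \right)} = -199$ ($y{\left(L,a \right)} = -155 + \left(-8 + 4 \left(\left(-1\right) 9\right)\right) = -155 + \left(-8 + 4 \left(-9\right)\right) = -155 - 44 = -199$)
$- y{\left(187,288 \right)} = \left(-1\right) \left(-199\right) = 199$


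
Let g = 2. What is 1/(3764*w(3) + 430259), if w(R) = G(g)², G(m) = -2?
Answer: 1/445315 ≈ 2.2456e-6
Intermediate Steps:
w(R) = 4 (w(R) = (-2)² = 4)
1/(3764*w(3) + 430259) = 1/(3764*4 + 430259) = 1/(15056 + 430259) = 1/445315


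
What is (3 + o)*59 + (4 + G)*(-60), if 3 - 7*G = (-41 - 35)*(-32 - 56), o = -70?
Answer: 53107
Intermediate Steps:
G = -955 (G = 3/7 - (-41 - 35)*(-32 - 56)/7 = 3/7 - (-76)*(-88)/7 = 3/7 - ⅐*6688 = 3/7 - 6688/7 = -955)
(3 + o)*59 + (4 + G)*(-60) = (3 - 70)*59 + (4 - 955)*(-60) = -67*59 - 951*(-60) = -3953 + 57060 = 53107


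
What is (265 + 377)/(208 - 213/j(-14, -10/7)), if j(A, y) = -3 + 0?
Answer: 214/93 ≈ 2.3011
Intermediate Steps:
j(A, y) = -3
(265 + 377)/(208 - 213/j(-14, -10/7)) = (265 + 377)/(208 - 213/(-3)) = 642/(208 - 213*(-1/3)) = 642/(208 + 71) = 642/279 = 642*(1/279) = 214/93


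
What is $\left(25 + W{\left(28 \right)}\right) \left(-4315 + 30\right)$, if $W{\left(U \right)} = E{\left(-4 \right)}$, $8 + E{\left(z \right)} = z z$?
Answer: $-141405$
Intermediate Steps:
$E{\left(z \right)} = -8 + z^{2}$ ($E{\left(z \right)} = -8 + z z = -8 + z^{2}$)
$W{\left(U \right)} = 8$ ($W{\left(U \right)} = -8 + \left(-4\right)^{2} = -8 + 16 = 8$)
$\left(25 + W{\left(28 \right)}\right) \left(-4315 + 30\right) = \left(25 + 8\right) \left(-4315 + 30\right) = 33 \left(-4285\right) = -141405$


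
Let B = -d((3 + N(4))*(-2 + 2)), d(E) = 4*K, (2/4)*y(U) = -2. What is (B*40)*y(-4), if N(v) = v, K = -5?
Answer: -3200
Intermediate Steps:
y(U) = -4 (y(U) = 2*(-2) = -4)
d(E) = -20 (d(E) = 4*(-5) = -20)
B = 20 (B = -1*(-20) = 20)
(B*40)*y(-4) = (20*40)*(-4) = 800*(-4) = -3200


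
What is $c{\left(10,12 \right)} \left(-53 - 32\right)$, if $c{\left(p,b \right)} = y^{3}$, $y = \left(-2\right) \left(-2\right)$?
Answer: $-5440$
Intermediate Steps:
$y = 4$
$c{\left(p,b \right)} = 64$ ($c{\left(p,b \right)} = 4^{3} = 64$)
$c{\left(10,12 \right)} \left(-53 - 32\right) = 64 \left(-53 - 32\right) = 64 \left(-85\right) = -5440$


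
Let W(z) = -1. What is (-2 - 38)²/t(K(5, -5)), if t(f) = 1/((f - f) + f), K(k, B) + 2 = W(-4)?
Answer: -4800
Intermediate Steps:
K(k, B) = -3 (K(k, B) = -2 - 1 = -3)
t(f) = 1/f (t(f) = 1/(0 + f) = 1/f)
(-2 - 38)²/t(K(5, -5)) = (-2 - 38)²/(1/(-3)) = (-40)²/(-⅓) = 1600*(-3) = -4800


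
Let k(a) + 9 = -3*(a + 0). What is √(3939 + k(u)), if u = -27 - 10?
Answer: 3*√449 ≈ 63.569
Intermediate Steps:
u = -37
k(a) = -9 - 3*a (k(a) = -9 - 3*(a + 0) = -9 - 3*a)
√(3939 + k(u)) = √(3939 + (-9 - 3*(-37))) = √(3939 + (-9 + 111)) = √(3939 + 102) = √4041 = 3*√449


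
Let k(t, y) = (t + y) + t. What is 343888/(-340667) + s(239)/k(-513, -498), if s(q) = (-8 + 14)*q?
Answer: -168766965/86529418 ≈ -1.9504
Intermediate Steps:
k(t, y) = y + 2*t
s(q) = 6*q
343888/(-340667) + s(239)/k(-513, -498) = 343888/(-340667) + (6*239)/(-498 + 2*(-513)) = 343888*(-1/340667) + 1434/(-498 - 1026) = -343888/340667 + 1434/(-1524) = -343888/340667 + 1434*(-1/1524) = -343888/340667 - 239/254 = -168766965/86529418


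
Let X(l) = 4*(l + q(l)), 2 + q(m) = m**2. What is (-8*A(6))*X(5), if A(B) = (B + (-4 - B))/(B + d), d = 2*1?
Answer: 448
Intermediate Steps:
q(m) = -2 + m**2
X(l) = -8 + 4*l + 4*l**2 (X(l) = 4*(l + (-2 + l**2)) = 4*(-2 + l + l**2) = -8 + 4*l + 4*l**2)
d = 2
A(B) = -4/(2 + B) (A(B) = (B + (-4 - B))/(B + 2) = -4/(2 + B))
(-8*A(6))*X(5) = (-(-32)/(2 + 6))*(-8 + 4*5 + 4*5**2) = (-(-32)/8)*(-8 + 20 + 4*25) = (-(-32)/8)*(-8 + 20 + 100) = -8*(-1/2)*112 = 4*112 = 448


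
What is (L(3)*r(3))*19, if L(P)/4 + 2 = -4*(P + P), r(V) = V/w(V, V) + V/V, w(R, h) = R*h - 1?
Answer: -2717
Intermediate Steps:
w(R, h) = -1 + R*h
r(V) = 1 + V/(-1 + V²) (r(V) = V/(-1 + V*V) + V/V = V/(-1 + V²) + 1 = 1 + V/(-1 + V²))
L(P) = -8 - 32*P (L(P) = -8 + 4*(-4*(P + P)) = -8 + 4*(-8*P) = -8 - 32*P)
(L(3)*r(3))*19 = ((-8 - 32*3)*((-1 + 3 + 3²)/(-1 + 3²)))*19 = ((-8 - 96)*((-1 + 3 + 9)/(-1 + 9)))*19 = -104*11/8*19 = -143*19 = -2717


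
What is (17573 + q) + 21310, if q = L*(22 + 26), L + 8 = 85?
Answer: 42579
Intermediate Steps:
L = 77 (L = -8 + 85 = 77)
q = 3696 (q = 77*(22 + 26) = 77*48 = 3696)
(17573 + q) + 21310 = (17573 + 3696) + 21310 = 21269 + 21310 = 42579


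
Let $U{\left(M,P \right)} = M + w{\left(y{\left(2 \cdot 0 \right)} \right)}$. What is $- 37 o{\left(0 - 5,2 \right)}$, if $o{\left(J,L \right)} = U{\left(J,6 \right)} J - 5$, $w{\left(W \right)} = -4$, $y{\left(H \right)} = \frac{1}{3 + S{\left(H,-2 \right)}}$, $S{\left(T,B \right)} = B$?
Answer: $-1480$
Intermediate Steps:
$y{\left(H \right)} = 1$ ($y{\left(H \right)} = \frac{1}{3 - 2} = 1^{-1} = 1$)
$U{\left(M,P \right)} = -4 + M$ ($U{\left(M,P \right)} = M - 4 = -4 + M$)
$o{\left(J,L \right)} = -5 + J \left(-4 + J\right)$ ($o{\left(J,L \right)} = \left(-4 + J\right) J - 5 = J \left(-4 + J\right) - 5 = -5 + J \left(-4 + J\right)$)
$- 37 o{\left(0 - 5,2 \right)} = - 37 \left(-5 + \left(0 - 5\right) \left(-4 + \left(0 - 5\right)\right)\right) = - 37 \left(-5 - 5 \left(-4 - 5\right)\right) = - 37 \left(-5 - -45\right) = - 37 \left(-5 + 45\right) = \left(-37\right) 40 = -1480$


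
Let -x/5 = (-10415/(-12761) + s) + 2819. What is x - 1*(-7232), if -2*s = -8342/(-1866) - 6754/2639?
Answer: -61603809859771/8977133802 ≈ -6862.3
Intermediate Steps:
s = -4705787/4924374 (s = -(-8342/(-1866) - 6754/2639)/2 = -(-8342*(-1/1866) - 6754*1/2639)/2 = -(4171/933 - 6754/2639)/2 = -½*4705787/2462187 = -4705787/4924374 ≈ -0.95561)
x = -126526441515835/8977133802 (x = -5*((-10415/(-12761) - 4705787/4924374) + 2819) = -5*((-10415*(-1/12761) - 4705787/4924374) + 2819) = -5*((10415/12761 - 4705787/4924374) + 2819) = -5*(-1251884671/8977133802 + 2819) = -5*25305288303167/8977133802 = -126526441515835/8977133802 ≈ -14094.)
x - 1*(-7232) = -126526441515835/8977133802 - 1*(-7232) = -126526441515835/8977133802 + 7232 = -61603809859771/8977133802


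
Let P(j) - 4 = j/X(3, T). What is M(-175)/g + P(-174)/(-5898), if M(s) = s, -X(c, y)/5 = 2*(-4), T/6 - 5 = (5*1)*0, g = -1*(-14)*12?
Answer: -10239/9830 ≈ -1.0416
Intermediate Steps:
g = 168 (g = 14*12 = 168)
T = 30 (T = 30 + 6*((5*1)*0) = 30 + 6*(5*0) = 30 + 6*0 = 30 + 0 = 30)
X(c, y) = 40 (X(c, y) = -10*(-4) = -5*(-8) = 40)
P(j) = 4 + j/40
M(-175)/g + P(-174)/(-5898) = -175/168 + (4 + (1/40)*(-174))/(-5898) = -175*1/168 + (4 - 87/20)*(-1/5898) = -25/24 - 7/20*(-1/5898) = -25/24 + 7/117960 = -10239/9830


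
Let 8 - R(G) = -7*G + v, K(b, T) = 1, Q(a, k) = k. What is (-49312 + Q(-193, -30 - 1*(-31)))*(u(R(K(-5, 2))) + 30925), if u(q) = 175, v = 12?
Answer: -1533572100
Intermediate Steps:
R(G) = -4 + 7*G (R(G) = 8 - (-7*G + 12) = 8 - (12 - 7*G) = 8 + (-12 + 7*G) = -4 + 7*G)
(-49312 + Q(-193, -30 - 1*(-31)))*(u(R(K(-5, 2))) + 30925) = (-49312 + (-30 - 1*(-31)))*(175 + 30925) = (-49312 + (-30 + 31))*31100 = (-49312 + 1)*31100 = -49311*31100 = -1533572100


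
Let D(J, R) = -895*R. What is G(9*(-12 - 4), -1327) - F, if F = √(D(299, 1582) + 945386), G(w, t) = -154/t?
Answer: 154/1327 - 2*I*√117626 ≈ 0.11605 - 685.93*I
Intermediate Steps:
F = 2*I*√117626 (F = √(-895*1582 + 945386) = √(-1415890 + 945386) = √(-470504) = 2*I*√117626 ≈ 685.93*I)
G(9*(-12 - 4), -1327) - F = -154/(-1327) - 2*I*√117626 = -154*(-1/1327) - 2*I*√117626 = 154/1327 - 2*I*√117626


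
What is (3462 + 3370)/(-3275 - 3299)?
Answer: -3416/3287 ≈ -1.0392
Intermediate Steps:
(3462 + 3370)/(-3275 - 3299) = 6832/(-6574) = 6832*(-1/6574) = -3416/3287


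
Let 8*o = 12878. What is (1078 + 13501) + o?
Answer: 64755/4 ≈ 16189.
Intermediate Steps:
o = 6439/4 (o = (1/8)*12878 = 6439/4 ≈ 1609.8)
(1078 + 13501) + o = (1078 + 13501) + 6439/4 = 14579 + 6439/4 = 64755/4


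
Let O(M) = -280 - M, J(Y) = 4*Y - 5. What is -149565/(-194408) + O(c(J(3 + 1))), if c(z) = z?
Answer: -56423163/194408 ≈ -290.23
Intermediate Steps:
J(Y) = -5 + 4*Y
-149565/(-194408) + O(c(J(3 + 1))) = -149565/(-194408) + (-280 - (-5 + 4*(3 + 1))) = -149565*(-1/194408) + (-280 - (-5 + 4*4)) = 149565/194408 + (-280 - (-5 + 16)) = 149565/194408 + (-280 - 1*11) = 149565/194408 + (-280 - 11) = 149565/194408 - 291 = -56423163/194408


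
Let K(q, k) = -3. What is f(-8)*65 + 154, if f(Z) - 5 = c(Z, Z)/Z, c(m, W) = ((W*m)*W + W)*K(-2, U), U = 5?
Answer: -12196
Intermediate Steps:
c(m, W) = -3*W - 3*m*W² (c(m, W) = ((W*m)*W + W)*(-3) = (m*W² + W)*(-3) = (W + m*W²)*(-3) = -3*W - 3*m*W²)
f(Z) = 2 - 3*Z² (f(Z) = 5 + (-3*Z*(1 + Z*Z))/Z = 5 + (-3*Z*(1 + Z²))/Z = 5 + (-3 - 3*Z²) = 2 - 3*Z²)
f(-8)*65 + 154 = (2 - 3*(-8)²)*65 + 154 = (2 - 3*64)*65 + 154 = (2 - 192)*65 + 154 = -190*65 + 154 = -12350 + 154 = -12196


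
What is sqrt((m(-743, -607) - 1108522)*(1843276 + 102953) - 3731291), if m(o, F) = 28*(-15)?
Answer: I*sqrt(2158258811009) ≈ 1.4691e+6*I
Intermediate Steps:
m(o, F) = -420
sqrt((m(-743, -607) - 1108522)*(1843276 + 102953) - 3731291) = sqrt((-420 - 1108522)*(1843276 + 102953) - 3731291) = sqrt(-1108942*1946229 - 3731291) = sqrt(-2158255079718 - 3731291) = sqrt(-2158258811009) = I*sqrt(2158258811009)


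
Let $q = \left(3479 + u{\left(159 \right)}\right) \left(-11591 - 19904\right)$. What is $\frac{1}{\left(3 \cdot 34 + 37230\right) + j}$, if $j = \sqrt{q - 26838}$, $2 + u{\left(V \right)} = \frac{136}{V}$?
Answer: $\frac{5935788}{239015178463} - \frac{i \sqrt{2769834194673}}{239015178463} \approx 2.4834 \cdot 10^{-5} - 6.9631 \cdot 10^{-6} i$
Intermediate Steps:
$u{\left(V \right)} = -2 + \frac{136}{V}$
$q = - \frac{17416073605}{159}$ ($q = \left(3479 - \left(2 - \frac{136}{159}\right)\right) \left(-11591 - 19904\right) = \left(3479 + \left(-2 + 136 \cdot \frac{1}{159}\right)\right) \left(-31495\right) = \left(3479 + \left(-2 + \frac{136}{159}\right)\right) \left(-31495\right) = \left(3479 - \frac{182}{159}\right) \left(-31495\right) = \frac{552979}{159} \left(-31495\right) = - \frac{17416073605}{159} \approx -1.0954 \cdot 10^{8}$)
$j = \frac{i \sqrt{2769834194673}}{159}$ ($j = \sqrt{- \frac{17416073605}{159} - 26838} = \sqrt{- \frac{17420340847}{159}} = \frac{i \sqrt{2769834194673}}{159} \approx 10467.0 i$)
$\frac{1}{\left(3 \cdot 34 + 37230\right) + j} = \frac{1}{\left(3 \cdot 34 + 37230\right) + \frac{i \sqrt{2769834194673}}{159}} = \frac{1}{\left(102 + 37230\right) + \frac{i \sqrt{2769834194673}}{159}} = \frac{1}{37332 + \frac{i \sqrt{2769834194673}}{159}}$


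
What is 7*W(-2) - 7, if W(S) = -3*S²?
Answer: -91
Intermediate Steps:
7*W(-2) - 7 = 7*(-3*(-2)²) - 7 = 7*(-3*4) - 7 = 7*(-12) - 7 = -84 - 7 = -91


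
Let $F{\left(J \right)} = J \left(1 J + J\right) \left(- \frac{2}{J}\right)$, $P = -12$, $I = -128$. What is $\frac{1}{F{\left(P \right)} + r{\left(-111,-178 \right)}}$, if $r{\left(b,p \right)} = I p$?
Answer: $\frac{1}{22832} \approx 4.3798 \cdot 10^{-5}$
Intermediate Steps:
$F{\left(J \right)} = - 4 J$ ($F{\left(J \right)} = J \left(J + J\right) \left(- \frac{2}{J}\right) = J 2 J \left(- \frac{2}{J}\right) = 2 J^{2} \left(- \frac{2}{J}\right) = - 4 J$)
$r{\left(b,p \right)} = - 128 p$
$\frac{1}{F{\left(P \right)} + r{\left(-111,-178 \right)}} = \frac{1}{\left(-4\right) \left(-12\right) - -22784} = \frac{1}{48 + 22784} = \frac{1}{22832}$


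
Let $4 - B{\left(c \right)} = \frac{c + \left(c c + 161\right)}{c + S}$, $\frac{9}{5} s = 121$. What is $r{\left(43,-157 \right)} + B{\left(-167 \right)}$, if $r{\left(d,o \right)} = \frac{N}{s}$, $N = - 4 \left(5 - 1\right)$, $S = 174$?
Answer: $- \frac{16853283}{4235} \approx -3979.5$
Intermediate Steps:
$s = \frac{605}{9}$ ($s = \frac{5}{9} \cdot 121 = \frac{605}{9} \approx 67.222$)
$N = -16$ ($N = \left(-4\right) 4 = -16$)
$r{\left(d,o \right)} = - \frac{144}{605}$ ($r{\left(d,o \right)} = - \frac{16}{\frac{605}{9}} = \left(-16\right) \frac{9}{605} = - \frac{144}{605}$)
$B{\left(c \right)} = 4 - \frac{161 + c + c^{2}}{174 + c}$ ($B{\left(c \right)} = 4 - \frac{c + \left(c c + 161\right)}{c + 174} = 4 - \frac{c + \left(c^{2} + 161\right)}{174 + c} = 4 - \frac{c + \left(161 + c^{2}\right)}{174 + c} = 4 - \frac{161 + c + c^{2}}{174 + c}$)
$r{\left(43,-157 \right)} + B{\left(-167 \right)} = - \frac{144}{605} + \frac{535 - \left(-167\right)^{2} + 3 \left(-167\right)}{174 - 167} = - \frac{144}{605} + \frac{535 - 27889 - 501}{7} = - \frac{144}{605} + \frac{1}{7} \left(-27855\right) = - \frac{144}{605} - \frac{27855}{7} = - \frac{16853283}{4235}$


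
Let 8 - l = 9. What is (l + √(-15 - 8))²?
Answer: (1 - I*√23)² ≈ -22.0 - 9.5917*I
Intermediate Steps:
l = -1 (l = 8 - 1*9 = 8 - 9 = -1)
(l + √(-15 - 8))² = (-1 + √(-15 - 8))² = (-1 + √(-23))² = (-1 + I*√23)²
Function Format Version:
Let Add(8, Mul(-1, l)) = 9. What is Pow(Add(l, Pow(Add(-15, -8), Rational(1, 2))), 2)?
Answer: Pow(Add(1, Mul(-1, I, Pow(23, Rational(1, 2)))), 2) ≈ Add(-22.000, Mul(-9.5917, I))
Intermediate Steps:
l = -1 (l = Add(8, Mul(-1, 9)) = Add(8, -9) = -1)
Pow(Add(l, Pow(Add(-15, -8), Rational(1, 2))), 2) = Pow(Add(-1, Pow(Add(-15, -8), Rational(1, 2))), 2) = Pow(Add(-1, Pow(-23, Rational(1, 2))), 2) = Pow(Add(-1, Mul(I, Pow(23, Rational(1, 2)))), 2)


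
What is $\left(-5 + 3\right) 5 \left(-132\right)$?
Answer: $1320$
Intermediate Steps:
$\left(-5 + 3\right) 5 \left(-132\right) = \left(-2\right) 5 \left(-132\right) = \left(-10\right) \left(-132\right) = 1320$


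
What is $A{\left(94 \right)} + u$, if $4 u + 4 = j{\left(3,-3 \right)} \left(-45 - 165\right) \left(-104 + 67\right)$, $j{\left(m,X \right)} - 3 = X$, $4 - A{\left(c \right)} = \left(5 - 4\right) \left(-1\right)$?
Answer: $4$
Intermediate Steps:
$A{\left(c \right)} = 5$ ($A{\left(c \right)} = 4 - \left(5 - 4\right) \left(-1\right) = 4 - 1 \left(-1\right) = 4 - -1 = 4 + 1 = 5$)
$j{\left(m,X \right)} = 3 + X$
$u = -1$ ($u = -1 + \frac{\left(3 - 3\right) \left(-45 - 165\right) \left(-104 + 67\right)}{4} = -1 + \frac{0 \left(\left(-210\right) \left(-37\right)\right)}{4} = -1 + \frac{0 \cdot 7770}{4} = -1 + \frac{1}{4} \cdot 0 = -1 + 0 = -1$)
$A{\left(94 \right)} + u = 5 - 1 = 4$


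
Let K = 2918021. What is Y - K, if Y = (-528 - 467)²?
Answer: -1927996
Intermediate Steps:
Y = 990025 (Y = (-995)² = 990025)
Y - K = 990025 - 1*2918021 = 990025 - 2918021 = -1927996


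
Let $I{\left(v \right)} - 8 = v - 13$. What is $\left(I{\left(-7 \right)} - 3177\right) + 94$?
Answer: $-3095$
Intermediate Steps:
$I{\left(v \right)} = -5 + v$ ($I{\left(v \right)} = 8 + \left(v - 13\right) = 8 + \left(-13 + v\right) = -5 + v$)
$\left(I{\left(-7 \right)} - 3177\right) + 94 = \left(\left(-5 - 7\right) - 3177\right) + 94 = \left(-12 - 3177\right) + 94 = -3189 + 94 = -3095$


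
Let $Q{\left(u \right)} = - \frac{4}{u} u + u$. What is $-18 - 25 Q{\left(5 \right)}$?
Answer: $-43$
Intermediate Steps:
$Q{\left(u \right)} = -4 + u$
$-18 - 25 Q{\left(5 \right)} = -18 - 25 \left(-4 + 5\right) = -18 - 25 = -43$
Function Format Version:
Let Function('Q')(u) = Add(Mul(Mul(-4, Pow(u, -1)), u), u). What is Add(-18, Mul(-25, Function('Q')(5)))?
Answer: -43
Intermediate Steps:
Function('Q')(u) = Add(-4, u)
Add(-18, Mul(-25, Function('Q')(5))) = Add(-18, Mul(-25, Add(-4, 5))) = Add(-18, Mul(-25, 1)) = Add(-18, -25) = -43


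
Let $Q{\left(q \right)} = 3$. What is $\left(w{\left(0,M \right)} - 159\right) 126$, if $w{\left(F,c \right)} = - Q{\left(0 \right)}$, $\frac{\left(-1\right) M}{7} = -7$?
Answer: $-20412$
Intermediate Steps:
$M = 49$ ($M = \left(-7\right) \left(-7\right) = 49$)
$w{\left(F,c \right)} = -3$ ($w{\left(F,c \right)} = \left(-1\right) 3 = -3$)
$\left(w{\left(0,M \right)} - 159\right) 126 = \left(-3 - 159\right) 126 = \left(-162\right) 126 = -20412$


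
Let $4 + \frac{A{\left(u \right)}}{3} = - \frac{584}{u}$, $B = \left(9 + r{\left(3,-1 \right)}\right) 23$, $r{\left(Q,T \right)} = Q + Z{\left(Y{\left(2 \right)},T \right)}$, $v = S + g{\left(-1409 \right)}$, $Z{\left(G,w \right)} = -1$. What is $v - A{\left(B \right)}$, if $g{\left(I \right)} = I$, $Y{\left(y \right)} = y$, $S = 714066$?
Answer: $\frac{180307009}{253} \approx 7.1268 \cdot 10^{5}$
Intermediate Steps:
$v = 712657$ ($v = 714066 - 1409 = 712657$)
$r{\left(Q,T \right)} = -1 + Q$ ($r{\left(Q,T \right)} = Q - 1 = -1 + Q$)
$B = 253$ ($B = \left(9 + \left(-1 + 3\right)\right) 23 = \left(9 + 2\right) 23 = 11 \cdot 23 = 253$)
$A{\left(u \right)} = -12 - \frac{1752}{u}$ ($A{\left(u \right)} = -12 + 3 \left(- \frac{584}{u}\right) = -12 - \frac{1752}{u}$)
$v - A{\left(B \right)} = 712657 - \left(-12 - \frac{1752}{253}\right) = 712657 - - \frac{4788}{253} = 712657 + \frac{4788}{253} = \frac{180307009}{253}$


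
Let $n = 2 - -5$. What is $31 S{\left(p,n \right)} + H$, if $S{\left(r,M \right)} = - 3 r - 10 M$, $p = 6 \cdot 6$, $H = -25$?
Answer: $-5543$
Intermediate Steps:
$n = 7$ ($n = 2 + 5 = 7$)
$p = 36$
$S{\left(r,M \right)} = - 10 M - 3 r$
$31 S{\left(p,n \right)} + H = 31 \left(\left(-10\right) 7 - 108\right) - 25 = 31 \left(-70 - 108\right) - 25 = 31 \left(-178\right) - 25 = -5518 - 25 = -5543$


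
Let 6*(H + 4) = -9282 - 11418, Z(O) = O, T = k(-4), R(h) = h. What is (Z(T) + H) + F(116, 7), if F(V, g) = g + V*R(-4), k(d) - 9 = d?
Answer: -3906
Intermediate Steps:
k(d) = 9 + d
T = 5 (T = 9 - 4 = 5)
F(V, g) = g - 4*V (F(V, g) = g + V*(-4) = g - 4*V)
H = -3454 (H = -4 + (-9282 - 11418)/6 = -4 + (1/6)*(-20700) = -4 - 3450 = -3454)
(Z(T) + H) + F(116, 7) = (5 - 3454) + (7 - 4*116) = -3449 + (7 - 464) = -3449 - 457 = -3906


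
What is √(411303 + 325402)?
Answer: √736705 ≈ 858.32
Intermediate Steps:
√(411303 + 325402) = √736705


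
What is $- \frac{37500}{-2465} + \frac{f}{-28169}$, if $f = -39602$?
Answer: $\frac{13575958}{816901} \approx 16.619$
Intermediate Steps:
$- \frac{37500}{-2465} + \frac{f}{-28169} = - \frac{37500}{-2465} - \frac{39602}{-28169} = \left(-37500\right) \left(- \frac{1}{2465}\right) - - \frac{39602}{28169} = \frac{7500}{493} + \frac{39602}{28169} = \frac{13575958}{816901}$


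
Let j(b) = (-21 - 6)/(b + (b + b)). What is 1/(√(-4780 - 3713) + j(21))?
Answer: -7/138722 - 49*I*√8493/416166 ≈ -5.0461e-5 - 0.010851*I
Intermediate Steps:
j(b) = -9/b (j(b) = -27/(b + 2*b) = -27*1/(3*b) = -9/b)
1/(√(-4780 - 3713) + j(21)) = 1/(√(-4780 - 3713) - 9/21) = 1/(√(-8493) - 9*1/21) = 1/(I*√8493 - 3/7) = 1/(-3/7 + I*√8493)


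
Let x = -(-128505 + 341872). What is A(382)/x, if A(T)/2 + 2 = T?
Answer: -760/213367 ≈ -0.0035619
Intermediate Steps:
A(T) = -4 + 2*T
x = -213367 (x = -1*213367 = -213367)
A(382)/x = (-4 + 2*382)/(-213367) = (-4 + 764)*(-1/213367) = 760*(-1/213367) = -760/213367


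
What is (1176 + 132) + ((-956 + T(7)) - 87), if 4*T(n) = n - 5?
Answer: 531/2 ≈ 265.50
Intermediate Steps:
T(n) = -5/4 + n/4 (T(n) = (n - 5)/4 = (-5 + n)/4 = -5/4 + n/4)
(1176 + 132) + ((-956 + T(7)) - 87) = (1176 + 132) + ((-956 + (-5/4 + (1/4)*7)) - 87) = 1308 + ((-956 + (-5/4 + 7/4)) - 87) = 1308 + ((-956 + 1/2) - 87) = 1308 + (-1911/2 - 87) = 1308 - 2085/2 = 531/2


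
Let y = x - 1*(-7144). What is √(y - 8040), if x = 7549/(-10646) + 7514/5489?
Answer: I*√3057366175157911254/58435894 ≈ 29.922*I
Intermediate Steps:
x = 38557583/58435894 (x = 7549*(-1/10646) + 7514*(1/5489) = -7549/10646 + 7514/5489 = 38557583/58435894 ≈ 0.65983)
y = 417504584319/58435894 (y = 38557583/58435894 - 1*(-7144) = 38557583/58435894 + 7144 = 417504584319/58435894 ≈ 7144.7)
√(y - 8040) = √(417504584319/58435894 - 8040) = √(-52320003441/58435894) = I*√3057366175157911254/58435894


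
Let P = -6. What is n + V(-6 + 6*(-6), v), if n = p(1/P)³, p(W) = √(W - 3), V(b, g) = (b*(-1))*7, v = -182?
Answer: 294 - 19*I*√114/36 ≈ 294.0 - 5.6351*I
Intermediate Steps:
V(b, g) = -7*b (V(b, g) = -b*7 = -7*b)
p(W) = √(-3 + W)
n = -19*I*√114/36 (n = (√(-3 + 1/(-6)))³ = (√(-3 - ⅙))³ = (√(-19/6))³ = (I*√114/6)³ = -19*I*√114/36 ≈ -5.6351*I)
n + V(-6 + 6*(-6), v) = -19*I*√114/36 - 7*(-6 + 6*(-6)) = -19*I*√114/36 - 7*(-6 - 36) = -19*I*√114/36 - 7*(-42) = -19*I*√114/36 + 294 = 294 - 19*I*√114/36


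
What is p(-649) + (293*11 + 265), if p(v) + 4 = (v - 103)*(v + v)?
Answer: 979580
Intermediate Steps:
p(v) = -4 + 2*v*(-103 + v) (p(v) = -4 + (v - 103)*(v + v) = -4 + (-103 + v)*(2*v) = -4 + 2*v*(-103 + v))
p(-649) + (293*11 + 265) = (-4 - 206*(-649) + 2*(-649)²) + (293*11 + 265) = (-4 + 133694 + 2*421201) + (3223 + 265) = (-4 + 133694 + 842402) + 3488 = 976092 + 3488 = 979580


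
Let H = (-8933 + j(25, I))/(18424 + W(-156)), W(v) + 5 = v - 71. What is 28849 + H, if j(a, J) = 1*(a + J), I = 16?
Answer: 43734343/1516 ≈ 28849.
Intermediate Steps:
W(v) = -76 + v (W(v) = -5 + (v - 71) = -5 + (-71 + v) = -76 + v)
j(a, J) = J + a (j(a, J) = 1*(J + a) = J + a)
H = -741/1516 (H = (-8933 + (16 + 25))/(18424 + (-76 - 156)) = (-8933 + 41)/(18424 - 232) = -8892/18192 = -8892*1/18192 = -741/1516 ≈ -0.48879)
28849 + H = 28849 - 741/1516 = 43734343/1516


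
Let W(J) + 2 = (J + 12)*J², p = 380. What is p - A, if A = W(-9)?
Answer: 139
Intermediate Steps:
W(J) = -2 + J²*(12 + J) (W(J) = -2 + (J + 12)*J² = -2 + (12 + J)*J² = -2 + J²*(12 + J))
A = 241 (A = -2 + (-9)³ + 12*(-9)² = -2 - 729 + 12*81 = -2 - 729 + 972 = 241)
p - A = 380 - 1*241 = 380 - 241 = 139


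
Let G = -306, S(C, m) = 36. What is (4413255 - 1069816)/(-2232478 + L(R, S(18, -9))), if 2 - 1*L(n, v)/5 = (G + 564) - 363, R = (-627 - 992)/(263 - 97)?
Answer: -3343439/2231943 ≈ -1.4980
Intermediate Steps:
R = -1619/166 ≈ -9.7530
L(n, v) = 535 (L(n, v) = 10 - 5*((-306 + 564) - 363) = 10 - 5*(258 - 363) = 10 - 5*(-105) = 10 + 525 = 535)
(4413255 - 1069816)/(-2232478 + L(R, S(18, -9))) = (4413255 - 1069816)/(-2232478 + 535) = 3343439/(-2231943) = 3343439*(-1/2231943) = -3343439/2231943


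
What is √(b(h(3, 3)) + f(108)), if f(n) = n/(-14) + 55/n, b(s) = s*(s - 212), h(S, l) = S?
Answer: I*√10068639/126 ≈ 25.183*I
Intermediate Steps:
b(s) = s*(-212 + s)
f(n) = 55/n - n/14 (f(n) = n*(-1/14) + 55/n = -n/14 + 55/n = 55/n - n/14)
√(b(h(3, 3)) + f(108)) = √(3*(-212 + 3) + (55/108 - 1/14*108)) = √(3*(-209) + (55*(1/108) - 54/7)) = √(-627 + (55/108 - 54/7)) = √(-627 - 5447/756) = √(-479459/756) = I*√10068639/126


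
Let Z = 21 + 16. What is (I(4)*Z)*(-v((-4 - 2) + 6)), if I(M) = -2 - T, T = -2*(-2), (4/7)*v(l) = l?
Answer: 0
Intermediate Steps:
v(l) = 7*l/4
T = 4
I(M) = -6 (I(M) = -2 - 1*4 = -2 - 4 = -6)
Z = 37
(I(4)*Z)*(-v((-4 - 2) + 6)) = (-6*37)*(-7*((-4 - 2) + 6)/4) = -(-222)*7*(-6 + 6)/4 = -(-222)*(7/4)*0 = -(-222)*0 = -222*0 = 0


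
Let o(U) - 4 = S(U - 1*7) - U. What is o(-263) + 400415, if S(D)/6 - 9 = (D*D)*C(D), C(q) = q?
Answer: -117697264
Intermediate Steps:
S(D) = 54 + 6*D³ (S(D) = 54 + 6*((D*D)*D) = 54 + 6*(D²*D) = 54 + 6*D³)
o(U) = 58 - U + 6*(-7 + U)³ (o(U) = 4 + ((54 + 6*(U - 1*7)³) - U) = 4 + ((54 + 6*(U - 7)³) - U) = 4 + ((54 + 6*(-7 + U)³) - U) = 4 + (54 - U + 6*(-7 + U)³) = 58 - U + 6*(-7 + U)³)
o(-263) + 400415 = (58 - 1*(-263) + 6*(-7 - 263)³) + 400415 = (58 + 263 + 6*(-270)³) + 400415 = (58 + 263 + 6*(-19683000)) + 400415 = (58 + 263 - 118098000) + 400415 = -118097679 + 400415 = -117697264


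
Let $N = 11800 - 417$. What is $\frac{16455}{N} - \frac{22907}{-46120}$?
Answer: $\frac{1019654981}{524983960} \approx 1.9423$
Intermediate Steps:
$N = 11383$
$\frac{16455}{N} - \frac{22907}{-46120} = \frac{16455}{11383} - \frac{22907}{-46120} = 16455 \cdot \frac{1}{11383} - - \frac{22907}{46120} = \frac{16455}{11383} + \frac{22907}{46120} = \frac{1019654981}{524983960}$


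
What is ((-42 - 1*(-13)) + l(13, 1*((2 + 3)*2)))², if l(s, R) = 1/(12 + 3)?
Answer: 188356/225 ≈ 837.14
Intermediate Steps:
l(s, R) = 1/15
((-42 - 1*(-13)) + l(13, 1*((2 + 3)*2)))² = ((-42 - 1*(-13)) + 1/15)² = ((-42 + 13) + 1/15)² = (-29 + 1/15)² = (-434/15)² = 188356/225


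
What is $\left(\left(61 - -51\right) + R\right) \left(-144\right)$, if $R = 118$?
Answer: $-33120$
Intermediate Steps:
$\left(\left(61 - -51\right) + R\right) \left(-144\right) = \left(\left(61 - -51\right) + 118\right) \left(-144\right) = \left(\left(61 + 51\right) + 118\right) \left(-144\right) = \left(112 + 118\right) \left(-144\right) = 230 \left(-144\right) = -33120$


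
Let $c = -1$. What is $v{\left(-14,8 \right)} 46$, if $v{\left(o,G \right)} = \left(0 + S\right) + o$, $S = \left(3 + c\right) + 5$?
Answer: $-322$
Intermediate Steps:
$S = 7$ ($S = \left(3 - 1\right) + 5 = 2 + 5 = 7$)
$v{\left(o,G \right)} = 7 + o$ ($v{\left(o,G \right)} = \left(0 + 7\right) + o = 7 + o$)
$v{\left(-14,8 \right)} 46 = \left(7 - 14\right) 46 = \left(-7\right) 46 = -322$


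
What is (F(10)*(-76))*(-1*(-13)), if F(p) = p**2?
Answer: -98800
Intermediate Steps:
(F(10)*(-76))*(-1*(-13)) = (10**2*(-76))*(-1*(-13)) = (100*(-76))*13 = -7600*13 = -98800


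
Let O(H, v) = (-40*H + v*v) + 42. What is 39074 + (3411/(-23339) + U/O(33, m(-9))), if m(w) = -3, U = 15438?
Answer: 385632495031/9872397 ≈ 39062.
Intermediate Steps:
O(H, v) = 42 + v**2 - 40*H (O(H, v) = (-40*H + v**2) + 42 = (v**2 - 40*H) + 42 = 42 + v**2 - 40*H)
39074 + (3411/(-23339) + U/O(33, m(-9))) = 39074 + (3411/(-23339) + 15438/(42 + (-3)**2 - 40*33)) = 39074 + (3411*(-1/23339) + 15438/(42 + 9 - 1320)) = 39074 + (-3411/23339 + 15438/(-1269)) = 39074 + (-3411/23339 + 15438*(-1/1269)) = 39074 + (-3411/23339 - 5146/423) = 39074 - 121545347/9872397 = 385632495031/9872397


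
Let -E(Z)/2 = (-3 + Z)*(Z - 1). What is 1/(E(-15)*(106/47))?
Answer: -47/61056 ≈ -0.00076978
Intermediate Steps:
E(Z) = -2*(-1 + Z)*(-3 + Z) (E(Z) = -2*(-3 + Z)*(Z - 1) = -2*(-3 + Z)*(-1 + Z) = -2*(-1 + Z)*(-3 + Z))
1/(E(-15)*(106/47)) = 1/((-6 - 2*(-15)² + 8*(-15))*(106/47)) = 1/((-6 - 2*225 - 120)*(106*(1/47))) = 1/((-6 - 450 - 120)*(106/47)) = 1/(-576*106/47) = 1/(-61056/47) = -47/61056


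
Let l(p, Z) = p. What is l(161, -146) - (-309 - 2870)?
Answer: 3340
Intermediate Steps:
l(161, -146) - (-309 - 2870) = 161 - (-309 - 2870) = 161 - 1*(-3179) = 161 + 3179 = 3340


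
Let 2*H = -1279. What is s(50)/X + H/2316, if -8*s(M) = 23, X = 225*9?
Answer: -216941/781650 ≈ -0.27754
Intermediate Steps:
H = -1279/2 (H = (1/2)*(-1279) = -1279/2 ≈ -639.50)
X = 2025
s(M) = -23/8 (s(M) = -1/8*23 = -23/8)
s(50)/X + H/2316 = -23/8/2025 - 1279/2/2316 = -23/8*1/2025 - 1279/2*1/2316 = -23/16200 - 1279/4632 = -216941/781650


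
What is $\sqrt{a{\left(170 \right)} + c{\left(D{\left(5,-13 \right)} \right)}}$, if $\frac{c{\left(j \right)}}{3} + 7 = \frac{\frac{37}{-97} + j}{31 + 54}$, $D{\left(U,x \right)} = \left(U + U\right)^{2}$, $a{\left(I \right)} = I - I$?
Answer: $\frac{2 i \sqrt{297141555}}{8245} \approx 4.1814 i$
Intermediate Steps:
$a{\left(I \right)} = 0$
$D{\left(U,x \right)} = 4 U^{2}$ ($D{\left(U,x \right)} = \left(2 U\right)^{2} = 4 U^{2}$)
$c{\left(j \right)} = - \frac{173256}{8245} + \frac{3 j}{85}$ ($c{\left(j \right)} = -21 + 3 \frac{\frac{37}{-97} + j}{31 + 54} = -21 + 3 \frac{37 \left(- \frac{1}{97}\right) + j}{85} = -21 + 3 \left(- \frac{37}{97} + j\right) \frac{1}{85} = -21 + 3 \left(- \frac{37}{8245} + \frac{j}{85}\right) = -21 + \left(- \frac{111}{8245} + \frac{3 j}{85}\right) = - \frac{173256}{8245} + \frac{3 j}{85}$)
$\sqrt{a{\left(170 \right)} + c{\left(D{\left(5,-13 \right)} \right)}} = \sqrt{0 - \left(\frac{173256}{8245} - \frac{3 \cdot 4 \cdot 5^{2}}{85}\right)} = \sqrt{0 - \left(\frac{173256}{8245} - \frac{3 \cdot 4 \cdot 25}{85}\right)} = \sqrt{0 + \left(- \frac{173256}{8245} + \frac{3}{85} \cdot 100\right)} = \sqrt{0 + \left(- \frac{173256}{8245} + \frac{60}{17}\right)} = \sqrt{0 - \frac{144156}{8245}} = \sqrt{- \frac{144156}{8245}} = \frac{2 i \sqrt{297141555}}{8245}$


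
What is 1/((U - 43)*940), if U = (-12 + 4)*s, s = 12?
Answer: -1/130660 ≈ -7.6534e-6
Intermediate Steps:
U = -96 (U = (-12 + 4)*12 = -8*12 = -96)
1/((U - 43)*940) = 1/(-96 - 43*940) = (1/940)/(-139) = -1/139*1/940 = -1/130660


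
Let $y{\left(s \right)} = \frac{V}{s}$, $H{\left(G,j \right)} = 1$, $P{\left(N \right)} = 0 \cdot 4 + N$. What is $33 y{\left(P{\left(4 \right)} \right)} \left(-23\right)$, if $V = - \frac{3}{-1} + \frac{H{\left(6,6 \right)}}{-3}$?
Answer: $-506$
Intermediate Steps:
$P{\left(N \right)} = N$ ($P{\left(N \right)} = 0 + N = N$)
$V = \frac{8}{3}$ ($V = - \frac{3}{-1} + 1 \frac{1}{-3} = \left(-3\right) \left(-1\right) + 1 \left(- \frac{1}{3}\right) = 3 - \frac{1}{3} = \frac{8}{3} \approx 2.6667$)
$y{\left(s \right)} = \frac{8}{3 s}$
$33 y{\left(P{\left(4 \right)} \right)} \left(-23\right) = 33 \frac{8}{3 \cdot 4} \left(-23\right) = 33 \cdot \frac{8}{3} \cdot \frac{1}{4} \left(-23\right) = 33 \cdot \frac{2}{3} \left(-23\right) = 22 \left(-23\right) = -506$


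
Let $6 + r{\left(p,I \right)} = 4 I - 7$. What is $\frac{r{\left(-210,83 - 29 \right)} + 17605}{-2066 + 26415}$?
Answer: $\frac{17808}{24349} \approx 0.73137$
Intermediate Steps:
$r{\left(p,I \right)} = -13 + 4 I$ ($r{\left(p,I \right)} = -6 + \left(4 I - 7\right) = -6 + \left(-7 + 4 I\right) = -13 + 4 I$)
$\frac{r{\left(-210,83 - 29 \right)} + 17605}{-2066 + 26415} = \frac{\left(-13 + 4 \left(83 - 29\right)\right) + 17605}{-2066 + 26415} = \frac{\left(-13 + 4 \left(83 - 29\right)\right) + 17605}{24349} = \left(\left(-13 + 4 \cdot 54\right) + 17605\right) \frac{1}{24349} = \left(\left(-13 + 216\right) + 17605\right) \frac{1}{24349} = \left(203 + 17605\right) \frac{1}{24349} = 17808 \cdot \frac{1}{24349} = \frac{17808}{24349}$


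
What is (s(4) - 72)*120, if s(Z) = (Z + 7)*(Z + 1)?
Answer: -2040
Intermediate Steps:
s(Z) = (1 + Z)*(7 + Z) (s(Z) = (7 + Z)*(1 + Z) = (1 + Z)*(7 + Z))
(s(4) - 72)*120 = ((7 + 4² + 8*4) - 72)*120 = ((7 + 16 + 32) - 72)*120 = (55 - 72)*120 = -17*120 = -2040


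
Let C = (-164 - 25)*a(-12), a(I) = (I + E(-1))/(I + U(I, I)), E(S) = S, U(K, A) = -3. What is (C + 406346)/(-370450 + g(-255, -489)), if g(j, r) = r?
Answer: -2030911/1854695 ≈ -1.0950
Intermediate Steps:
a(I) = (-1 + I)/(-3 + I) (a(I) = (I - 1)/(I - 3) = (-1 + I)/(-3 + I))
C = -819/5 (C = (-164 - 25)*((-1 - 12)/(-3 - 12)) = -189*(-13)/(-15) = -(-63)*(-13)/5 = -189*13/15 = -819/5 ≈ -163.80)
(C + 406346)/(-370450 + g(-255, -489)) = (-819/5 + 406346)/(-370450 - 489) = (2030911/5)/(-370939) = (2030911/5)*(-1/370939) = -2030911/1854695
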